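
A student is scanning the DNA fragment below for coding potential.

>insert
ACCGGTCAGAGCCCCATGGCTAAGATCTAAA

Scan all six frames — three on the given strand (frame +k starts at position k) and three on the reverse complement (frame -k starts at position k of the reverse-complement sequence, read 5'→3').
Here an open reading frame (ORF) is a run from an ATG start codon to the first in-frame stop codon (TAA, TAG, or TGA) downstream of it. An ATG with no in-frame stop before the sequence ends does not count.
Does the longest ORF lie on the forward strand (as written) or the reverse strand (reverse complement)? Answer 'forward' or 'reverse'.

Reverse complement (5'→3'): TTTAGATCTTAGCCATGGGGCTCTGACCGGT
Frame +1: ACC GGT CAG AGC CCC ATG GCT AAG ATC TAA — ATG at 16, stop TAA at 28 → 15 nt.
Frame +2: CCG GTC AGA GCC CCA TGG CTA AGA TCT AAA — no ATG→stop ORF.
Frame +3: CGG TCA GAG CCC CAT GGC TAA GAT CTA — no ATG→stop ORF.
Frame -1: TTT AGA TCT TAG CCA TGG GGC TCT GAC CGG — no ATG→stop ORF.
Frame -2: TTA GAT CTT AGC CAT GGG GCT CTG ACC GGT — no ATG→stop ORF.
Frame -3: TAG ATC TTA GCC ATG GGG CTC TGA CCG — ATG at 15, stop TGA at 24 → 12 nt.
Forward-strand max 15 nt; reverse-strand max 12 nt. The forward strand has the longer ORF.

forward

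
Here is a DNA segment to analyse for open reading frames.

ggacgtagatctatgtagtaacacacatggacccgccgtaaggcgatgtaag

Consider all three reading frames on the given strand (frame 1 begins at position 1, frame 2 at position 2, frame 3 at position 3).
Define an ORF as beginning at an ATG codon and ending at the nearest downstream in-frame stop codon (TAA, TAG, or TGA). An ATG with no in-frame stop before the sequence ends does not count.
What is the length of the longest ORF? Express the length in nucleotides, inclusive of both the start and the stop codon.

Frame 1: GGA CGT AGA TCT ATG TAG TAA CAC ACA TGG ACC CGC CGT AAG GCG ATG TAA — ATG at 13, stop TAG at 16 → 6 nt; ATG at 46, stop TAA at 49 → 6 nt.
Frame 2: GAC GTA GAT CTA TGT AGT AAC ACA CAT GGA CCC GCC GTA AGG CGA TGT AAG — no ATG→stop ORF.
Frame 3: ACG TAG ATC TAT GTA GTA ACA CAC ATG GAC CCG CCG TAA GGC GAT GTA — ATG at 27, stop TAA at 39 → 15 nt.
Longest: frame 3, positions 27–41, 15 nt = 5 codons = 4 aa. → 15 nucleotides.

15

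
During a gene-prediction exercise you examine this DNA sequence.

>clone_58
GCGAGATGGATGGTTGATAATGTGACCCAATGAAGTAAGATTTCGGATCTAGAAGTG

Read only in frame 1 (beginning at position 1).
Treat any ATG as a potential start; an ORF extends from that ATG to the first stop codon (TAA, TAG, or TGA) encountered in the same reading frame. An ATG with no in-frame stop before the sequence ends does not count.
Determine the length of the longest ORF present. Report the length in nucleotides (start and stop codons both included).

24

Frame 1: GCG AGA TGG ATG GTT GAT AAT GTG ACC CAA TGA AGT AAG ATT TCG GAT CTA GAA GTG — ATG at 10, stop TGA at 31 → 24 nt.
Longest: frame 1, positions 10–33, 24 nt = 8 codons = 7 aa. → 24 nucleotides.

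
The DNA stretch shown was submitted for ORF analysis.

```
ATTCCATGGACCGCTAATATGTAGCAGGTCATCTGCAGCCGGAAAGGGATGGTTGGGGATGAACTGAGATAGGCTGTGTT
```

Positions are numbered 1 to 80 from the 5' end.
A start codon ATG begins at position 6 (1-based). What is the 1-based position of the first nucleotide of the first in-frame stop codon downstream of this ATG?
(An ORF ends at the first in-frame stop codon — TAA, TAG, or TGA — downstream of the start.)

Codons from position 6: ATG (6–8), GAC (9–11), CGC (12–14), TAA (15–17).
TAA is a stop codon; it begins at position 15.

15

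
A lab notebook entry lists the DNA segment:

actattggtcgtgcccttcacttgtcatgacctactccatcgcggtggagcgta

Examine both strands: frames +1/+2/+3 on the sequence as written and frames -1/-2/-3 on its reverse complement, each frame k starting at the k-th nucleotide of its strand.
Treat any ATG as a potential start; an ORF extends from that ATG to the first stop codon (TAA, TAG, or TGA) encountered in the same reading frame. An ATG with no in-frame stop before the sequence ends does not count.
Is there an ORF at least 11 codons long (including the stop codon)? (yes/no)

no

Reverse complement (5'→3'): TACGCTCCACCGCGATGGAGTAGGTCATGACAAGTGAAGGGCACGACCAATAGT
Frame +1: ACT ATT GGT CGT GCC CTT CAC TTG TCA TGA CCT ACT CCA TCG CGG TGG AGC GTA — no ATG→stop ORF.
Frame +2: CTA TTG GTC GTG CCC TTC ACT TGT CAT GAC CTA CTC CAT CGC GGT GGA GCG — no ATG→stop ORF.
Frame +3: TAT TGG TCG TGC CCT TCA CTT GTC ATG ACC TAC TCC ATC GCG GTG GAG CGT — no ATG→stop ORF.
Frame -1: TAC GCT CCA CCG CGA TGG AGT AGG TCA TGA CAA GTG AAG GGC ACG ACC AAT AGT — no ATG→stop ORF.
Frame -2: ACG CTC CAC CGC GAT GGA GTA GGT CAT GAC AAG TGA AGG GCA CGA CCA ATA — no ATG→stop ORF.
Frame -3: CGC TCC ACC GCG ATG GAG TAG GTC ATG ACA AGT GAA GGG CAC GAC CAA TAG — ATG at 15, stop TAG at 21 → 9 nt; ATG at 27, stop TAG at 51 → 27 nt.
Largest ORF found is 9 codons < 11, so no.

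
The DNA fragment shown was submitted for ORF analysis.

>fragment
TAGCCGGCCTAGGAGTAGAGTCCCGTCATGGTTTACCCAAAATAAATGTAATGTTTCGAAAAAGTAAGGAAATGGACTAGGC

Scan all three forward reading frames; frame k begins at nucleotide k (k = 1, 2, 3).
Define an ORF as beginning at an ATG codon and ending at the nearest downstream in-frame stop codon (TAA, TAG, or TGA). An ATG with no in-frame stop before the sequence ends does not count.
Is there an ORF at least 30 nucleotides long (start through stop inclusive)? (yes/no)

yes

Frame 1: TAG CCG GCC TAG GAG TAG AGT CCC GTC ATG GTT TAC CCA AAA TAA ATG TAA TGT TTC GAA AAA GTA AGG AAA TGG ACT AGG — ATG at 28, stop TAA at 43 → 18 nt; ATG at 46, stop TAA at 49 → 6 nt.
Frame 2: AGC CGG CCT AGG AGT AGA GTC CCG TCA TGG TTT ACC CAA AAT AAA TGT AAT GTT TCG AAA AAG TAA GGA AAT GGA CTA GGC — no ATG→stop ORF.
Frame 3: GCC GGC CTA GGA GTA GAG TCC CGT CAT GGT TTA CCC AAA ATA AAT GTA ATG TTT CGA AAA AGT AAG GAA ATG GAC TAG — ATG at 51, stop TAG at 78 → 30 nt; ATG at 72, stop TAG at 78 → 9 nt.
Frame 3 has an ORF of 30 nucleotides (positions 51–80) ≥ 30, so yes.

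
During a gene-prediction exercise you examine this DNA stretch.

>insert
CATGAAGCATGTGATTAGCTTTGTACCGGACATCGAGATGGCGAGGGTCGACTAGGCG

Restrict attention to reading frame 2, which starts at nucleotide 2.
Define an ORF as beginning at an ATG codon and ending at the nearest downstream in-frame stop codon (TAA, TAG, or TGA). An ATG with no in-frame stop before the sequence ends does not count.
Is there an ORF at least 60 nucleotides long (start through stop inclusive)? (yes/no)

Frame 2: ATG AAG CAT GTG ATT AGC TTT GTA CCG GAC ATC GAG ATG GCG AGG GTC GAC TAG GCG — ATG at 2, stop TAG at 53 → 54 nt; ATG at 38, stop TAG at 53 → 18 nt.
Largest ORF found is 54 nucleotides < 60, so no.

no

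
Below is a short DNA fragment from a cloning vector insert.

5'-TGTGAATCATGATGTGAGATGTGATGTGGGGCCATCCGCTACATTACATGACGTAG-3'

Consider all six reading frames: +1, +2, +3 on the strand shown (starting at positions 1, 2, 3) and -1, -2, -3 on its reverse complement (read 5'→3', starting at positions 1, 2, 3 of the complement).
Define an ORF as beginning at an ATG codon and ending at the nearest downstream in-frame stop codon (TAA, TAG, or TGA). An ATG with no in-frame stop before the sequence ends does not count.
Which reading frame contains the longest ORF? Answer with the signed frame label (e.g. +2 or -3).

Reverse complement (5'→3'): CTACGTCATGTAATGTAGCGGATGGCCCCACATCACATCTCACATCATGATTCACA
Frame +1: TGT GAA TCA TGA TGT GAG ATG TGA TGT GGG GCC ATC CGC TAC ATT ACA TGA CGT — ATG at 19, stop TGA at 22 → 6 nt.
Frame +2: GTG AAT CAT GAT GTG AGA TGT GAT GTG GGG CCA TCC GCT ACA TTA CAT GAC GTA — no ATG→stop ORF.
Frame +3: TGA ATC ATG ATG TGA GAT GTG ATG TGG GGC CAT CCG CTA CAT TAC ATG ACG TAG — ATG at 9, stop TGA at 15 → 9 nt; ATG at 12, stop TGA at 15 → 6 nt; ATG at 24, stop TAG at 54 → 33 nt; ATG at 48, stop TAG at 54 → 9 nt.
Frame -1: CTA CGT CAT GTA ATG TAG CGG ATG GCC CCA CAT CAC ATC TCA CAT CAT GAT TCA — ATG at 13, stop TAG at 16 → 6 nt.
Frame -2: TAC GTC ATG TAA TGT AGC GGA TGG CCC CAC ATC ACA TCT CAC ATC ATG ATT CAC — ATG at 8, stop TAA at 11 → 6 nt.
Frame -3: ACG TCA TGT AAT GTA GCG GAT GGC CCC ACA TCA CAT CTC ACA TCA TGA TTC ACA — no ATG→stop ORF.
Longest ORF is 33 nt in frame +3 (positions 24–56).

+3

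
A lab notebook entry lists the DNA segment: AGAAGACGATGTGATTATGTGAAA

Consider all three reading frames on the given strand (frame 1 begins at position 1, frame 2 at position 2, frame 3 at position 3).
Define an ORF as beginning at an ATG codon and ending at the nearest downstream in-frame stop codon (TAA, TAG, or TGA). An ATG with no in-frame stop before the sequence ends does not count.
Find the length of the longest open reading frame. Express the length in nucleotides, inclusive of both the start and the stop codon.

Frame 1: AGA AGA CGA TGT GAT TAT GTG AAA — no ATG→stop ORF.
Frame 2: GAA GAC GAT GTG ATT ATG TGA — ATG at 17, stop TGA at 20 → 6 nt.
Frame 3: AAG ACG ATG TGA TTA TGT GAA — ATG at 9, stop TGA at 12 → 6 nt.
Longest: frame 2, positions 17–22, 6 nt = 2 codons = 1 aa. → 6 nucleotides.

6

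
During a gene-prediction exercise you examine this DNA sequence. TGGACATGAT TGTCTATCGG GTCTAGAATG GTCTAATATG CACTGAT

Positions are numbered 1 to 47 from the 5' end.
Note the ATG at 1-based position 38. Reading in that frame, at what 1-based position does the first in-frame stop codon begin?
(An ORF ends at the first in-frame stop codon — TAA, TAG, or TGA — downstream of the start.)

44

Codons from position 38: ATG (38–40), CAC (41–43), TGA (44–46).
TGA is a stop codon; it begins at position 44.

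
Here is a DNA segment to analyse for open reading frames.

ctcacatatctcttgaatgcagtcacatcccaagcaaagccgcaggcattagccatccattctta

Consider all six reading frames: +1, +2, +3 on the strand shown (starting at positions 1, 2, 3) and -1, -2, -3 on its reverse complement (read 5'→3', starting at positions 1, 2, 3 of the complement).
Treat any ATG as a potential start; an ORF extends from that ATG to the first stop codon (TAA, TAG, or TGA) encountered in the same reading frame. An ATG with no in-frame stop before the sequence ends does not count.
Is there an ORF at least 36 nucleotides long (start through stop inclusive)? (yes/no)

yes

Reverse complement (5'→3'): TAAGAATGGATGGCTAATGCCTGCGGCTTTGCTTGGGATGTGACTGCATTCAAGAGATATGTGAG
Frame +1: CTC ACA TAT CTC TTG AAT GCA GTC ACA TCC CAA GCA AAG CCG CAG GCA TTA GCC ATC CAT TCT — no ATG→stop ORF.
Frame +2: TCA CAT ATC TCT TGA ATG CAG TCA CAT CCC AAG CAA AGC CGC AGG CAT TAG CCA TCC ATT CTT — ATG at 17, stop TAG at 50 → 36 nt.
Frame +3: CAC ATA TCT CTT GAA TGC AGT CAC ATC CCA AGC AAA GCC GCA GGC ATT AGC CAT CCA TTC TTA — no ATG→stop ORF.
Frame -1: TAA GAA TGG ATG GCT AAT GCC TGC GGC TTT GCT TGG GAT GTG ACT GCA TTC AAG AGA TAT GTG — no ATG→stop ORF.
Frame -2: AAG AAT GGA TGG CTA ATG CCT GCG GCT TTG CTT GGG ATG TGA CTG CAT TCA AGA GAT ATG TGA — ATG at 17, stop TGA at 41 → 27 nt; ATG at 38, stop TGA at 41 → 6 nt; ATG at 59, stop TGA at 62 → 6 nt.
Frame -3: AGA ATG GAT GGC TAA TGC CTG CGG CTT TGC TTG GGA TGT GAC TGC ATT CAA GAG ATA TGT GAG — ATG at 6, stop TAA at 15 → 12 nt.
Frame +2 has an ORF of 36 nucleotides (positions 17–52) ≥ 36, so yes.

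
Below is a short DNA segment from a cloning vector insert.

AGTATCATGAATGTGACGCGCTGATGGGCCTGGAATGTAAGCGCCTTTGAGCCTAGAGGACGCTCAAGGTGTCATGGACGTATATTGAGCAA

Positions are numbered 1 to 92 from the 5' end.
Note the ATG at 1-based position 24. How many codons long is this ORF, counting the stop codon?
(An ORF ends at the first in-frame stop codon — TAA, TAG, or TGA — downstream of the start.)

Codons from position 24: ATG (24–26), GGC (27–29), CTG (30–32), GAA (33–35), TGT (36–38), AAG (39–41), CGC (42–44), CTT (45–47), TGA (48–50).
TGA is the first in-frame stop; that's 9 codons including the stop.

9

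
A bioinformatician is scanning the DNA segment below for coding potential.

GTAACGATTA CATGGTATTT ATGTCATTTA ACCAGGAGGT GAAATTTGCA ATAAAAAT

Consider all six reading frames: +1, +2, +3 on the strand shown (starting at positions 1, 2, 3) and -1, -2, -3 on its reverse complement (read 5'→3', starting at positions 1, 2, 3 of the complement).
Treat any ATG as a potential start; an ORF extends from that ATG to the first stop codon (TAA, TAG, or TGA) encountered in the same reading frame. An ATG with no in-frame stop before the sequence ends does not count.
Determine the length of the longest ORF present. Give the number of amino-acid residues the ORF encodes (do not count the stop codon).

2

Reverse complement (5'→3'): ATTTTTATTGCAAATTTCACCTCCTGGTTAAATGACATAAATACCATGTAATCGTTAC
Frame +1: GTA ACG ATT ACA TGG TAT TTA TGT CAT TTA ACC AGG AGG TGA AAT TTG CAA TAA AAA — no ATG→stop ORF.
Frame +2: TAA CGA TTA CAT GGT ATT TAT GTC ATT TAA CCA GGA GGT GAA ATT TGC AAT AAA AAT — no ATG→stop ORF.
Frame +3: AAC GAT TAC ATG GTA TTT ATG TCA TTT AAC CAG GAG GTG AAA TTT GCA ATA AAA — no ATG→stop ORF.
Frame -1: ATT TTT ATT GCA AAT TTC ACC TCC TGG TTA AAT GAC ATA AAT ACC ATG TAA TCG TTA — ATG at 46, stop TAA at 49 → 6 nt.
Frame -2: TTT TTA TTG CAA ATT TCA CCT CCT GGT TAA ATG ACA TAA ATA CCA TGT AAT CGT TAC — ATG at 32, stop TAA at 38 → 9 nt.
Frame -3: TTT TAT TGC AAA TTT CAC CTC CTG GTT AAA TGA CAT AAA TAC CAT GTA ATC GTT — no ATG→stop ORF.
Longest: frame -2, positions 32–40, 9 nt = 3 codons = 2 aa. → 2 amino acids.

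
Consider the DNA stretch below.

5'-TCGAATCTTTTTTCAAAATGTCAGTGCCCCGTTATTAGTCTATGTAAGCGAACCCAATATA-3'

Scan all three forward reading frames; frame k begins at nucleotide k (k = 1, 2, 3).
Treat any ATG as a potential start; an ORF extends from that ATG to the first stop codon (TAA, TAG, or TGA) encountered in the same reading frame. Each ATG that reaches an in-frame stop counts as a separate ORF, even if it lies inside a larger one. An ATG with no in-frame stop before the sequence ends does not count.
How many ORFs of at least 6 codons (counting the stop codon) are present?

1

Frame 1: TCG AAT CTT TTT TCA AAA TGT CAG TGC CCC GTT ATT AGT CTA TGT AAG CGA ACC CAA TAT — no ATG→stop ORF.
Frame 2: CGA ATC TTT TTT CAA AAT GTC AGT GCC CCG TTA TTA GTC TAT GTA AGC GAA CCC AAT ATA — no ATG→stop ORF.
Frame 3: GAA TCT TTT TTC AAA ATG TCA GTG CCC CGT TAT TAG TCT ATG TAA GCG AAC CCA ATA — ATG at 18, stop TAG at 36 → 21 nt; ATG at 42, stop TAA at 45 → 6 nt.
ORFs ≥ 6 codons: frame 3 18–38 (7 codons). Count = 1.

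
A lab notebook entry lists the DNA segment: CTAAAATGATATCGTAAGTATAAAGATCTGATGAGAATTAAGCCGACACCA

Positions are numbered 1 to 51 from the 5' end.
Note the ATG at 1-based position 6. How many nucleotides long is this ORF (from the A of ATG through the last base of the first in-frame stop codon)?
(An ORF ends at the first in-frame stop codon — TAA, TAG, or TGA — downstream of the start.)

Codons from position 6: ATG (6–8), ATA (9–11), TCG (12–14), TAA (15–17).
TAA is the first in-frame stop; ORF spans 6–17, 12 nucleotides.

12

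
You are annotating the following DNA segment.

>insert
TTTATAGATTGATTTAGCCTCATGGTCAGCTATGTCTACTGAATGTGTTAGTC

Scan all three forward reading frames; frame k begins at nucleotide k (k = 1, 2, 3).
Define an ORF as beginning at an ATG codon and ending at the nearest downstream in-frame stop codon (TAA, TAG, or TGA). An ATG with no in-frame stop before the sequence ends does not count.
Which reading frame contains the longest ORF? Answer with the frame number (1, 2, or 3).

Frame 1: TTT ATA GAT TGA TTT AGC CTC ATG GTC AGC TAT GTC TAC TGA ATG TGT TAG — ATG at 22, stop TGA at 40 → 21 nt; ATG at 43, stop TAG at 49 → 9 nt.
Frame 2: TTA TAG ATT GAT TTA GCC TCA TGG TCA GCT ATG TCT ACT GAA TGT GTT AGT — no ATG→stop ORF.
Frame 3: TAT AGA TTG ATT TAG CCT CAT GGT CAG CTA TGT CTA CTG AAT GTG TTA GTC — no ATG→stop ORF.
Longest ORF is 21 nt in frame 1 (positions 22–42).

1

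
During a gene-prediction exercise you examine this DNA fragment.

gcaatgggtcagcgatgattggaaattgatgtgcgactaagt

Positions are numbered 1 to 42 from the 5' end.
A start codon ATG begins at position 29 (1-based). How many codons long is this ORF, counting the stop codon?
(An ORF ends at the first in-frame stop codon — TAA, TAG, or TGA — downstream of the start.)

Codons from position 29: ATG (29–31), TGC (32–34), GAC (35–37), TAA (38–40).
TAA is the first in-frame stop; that's 4 codons including the stop.

4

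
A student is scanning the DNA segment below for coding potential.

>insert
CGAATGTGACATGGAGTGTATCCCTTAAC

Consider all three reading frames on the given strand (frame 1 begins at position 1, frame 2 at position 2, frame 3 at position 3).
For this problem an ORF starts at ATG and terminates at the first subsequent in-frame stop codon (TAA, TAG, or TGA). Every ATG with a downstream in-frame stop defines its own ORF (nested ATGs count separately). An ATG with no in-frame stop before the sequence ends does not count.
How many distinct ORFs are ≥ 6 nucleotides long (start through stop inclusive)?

2

Frame 1: CGA ATG TGA CAT GGA GTG TAT CCC TTA — ATG at 4, stop TGA at 7 → 6 nt.
Frame 2: GAA TGT GAC ATG GAG TGT ATC CCT TAA — ATG at 11, stop TAA at 26 → 18 nt.
Frame 3: AAT GTG ACA TGG AGT GTA TCC CTT AAC — no ATG→stop ORF.
ORFs ≥ 6 nucleotides: frame 1 4–9 (6 nucleotides), frame 2 11–28 (18 nucleotides). Count = 2.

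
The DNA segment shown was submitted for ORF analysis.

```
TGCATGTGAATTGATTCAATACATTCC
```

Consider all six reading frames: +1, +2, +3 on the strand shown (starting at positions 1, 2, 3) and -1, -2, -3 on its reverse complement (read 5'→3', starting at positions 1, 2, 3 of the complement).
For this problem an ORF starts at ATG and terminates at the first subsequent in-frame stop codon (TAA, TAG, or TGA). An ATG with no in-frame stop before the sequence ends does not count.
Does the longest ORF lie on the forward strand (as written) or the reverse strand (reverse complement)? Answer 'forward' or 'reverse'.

Reverse complement (5'→3'): GGAATGTATTGAATCAATTCACATGCA
Frame +1: TGC ATG TGA ATT GAT TCA ATA CAT TCC — ATG at 4, stop TGA at 7 → 6 nt.
Frame +2: GCA TGT GAA TTG ATT CAA TAC ATT — no ATG→stop ORF.
Frame +3: CAT GTG AAT TGA TTC AAT ACA TTC — no ATG→stop ORF.
Frame -1: GGA ATG TAT TGA ATC AAT TCA CAT GCA — ATG at 4, stop TGA at 10 → 9 nt.
Frame -2: GAA TGT ATT GAA TCA ATT CAC ATG — no ATG→stop ORF.
Frame -3: AAT GTA TTG AAT CAA TTC ACA TGC — no ATG→stop ORF.
Forward-strand max 6 nt; reverse-strand max 9 nt. The reverse strand has the longer ORF.

reverse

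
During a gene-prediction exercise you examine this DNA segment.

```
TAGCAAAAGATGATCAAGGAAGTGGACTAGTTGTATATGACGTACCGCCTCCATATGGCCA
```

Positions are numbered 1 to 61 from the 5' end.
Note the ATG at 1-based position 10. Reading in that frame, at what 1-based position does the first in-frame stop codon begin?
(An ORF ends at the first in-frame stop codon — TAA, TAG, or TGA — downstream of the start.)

Codons from position 10: ATG (10–12), ATC (13–15), AAG (16–18), GAA (19–21), GTG (22–24), GAC (25–27), TAG (28–30).
TAG is a stop codon; it begins at position 28.

28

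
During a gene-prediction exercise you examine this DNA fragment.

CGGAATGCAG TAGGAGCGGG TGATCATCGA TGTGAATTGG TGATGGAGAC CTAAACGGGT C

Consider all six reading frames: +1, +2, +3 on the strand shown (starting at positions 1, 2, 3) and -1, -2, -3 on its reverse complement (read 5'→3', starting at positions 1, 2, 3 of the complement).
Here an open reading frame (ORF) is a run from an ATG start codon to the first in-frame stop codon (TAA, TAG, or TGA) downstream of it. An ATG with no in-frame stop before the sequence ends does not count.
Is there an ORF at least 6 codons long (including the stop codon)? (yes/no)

Reverse complement (5'→3'): GACCCGTTTAGGTCTCCATCACCAATTCACATCGATGATCACCCGCTCCTACTGCATTCCG
Frame +1: CGG AAT GCA GTA GGA GCG GGT GAT CAT CGA TGT GAA TTG GTG ATG GAG ACC TAA ACG GGT — ATG at 43, stop TAA at 52 → 12 nt.
Frame +2: GGA ATG CAG TAG GAG CGG GTG ATC ATC GAT GTG AAT TGG TGA TGG AGA CCT AAA CGG GTC — ATG at 5, stop TAG at 11 → 9 nt.
Frame +3: GAA TGC AGT AGG AGC GGG TGA TCA TCG ATG TGA ATT GGT GAT GGA GAC CTA AAC GGG — ATG at 30, stop TGA at 33 → 6 nt.
Frame -1: GAC CCG TTT AGG TCT CCA TCA CCA ATT CAC ATC GAT GAT CAC CCG CTC CTA CTG CAT TCC — no ATG→stop ORF.
Frame -2: ACC CGT TTA GGT CTC CAT CAC CAA TTC ACA TCG ATG ATC ACC CGC TCC TAC TGC ATT CCG — no ATG→stop ORF.
Frame -3: CCC GTT TAG GTC TCC ATC ACC AAT TCA CAT CGA TGA TCA CCC GCT CCT ACT GCA TTC — no ATG→stop ORF.
Largest ORF found is 4 codons < 6, so no.

no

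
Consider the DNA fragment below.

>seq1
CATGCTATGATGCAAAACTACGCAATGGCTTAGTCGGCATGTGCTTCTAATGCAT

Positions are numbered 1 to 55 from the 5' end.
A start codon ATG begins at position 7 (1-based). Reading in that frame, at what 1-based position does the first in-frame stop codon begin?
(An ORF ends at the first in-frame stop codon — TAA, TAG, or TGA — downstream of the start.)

Codons from position 7: ATG (7–9), ATG (10–12), CAA (13–15), AAC (16–18), TAC (19–21), GCA (22–24), ATG (25–27), GCT (28–30), TAG (31–33).
TAG is a stop codon; it begins at position 31.

31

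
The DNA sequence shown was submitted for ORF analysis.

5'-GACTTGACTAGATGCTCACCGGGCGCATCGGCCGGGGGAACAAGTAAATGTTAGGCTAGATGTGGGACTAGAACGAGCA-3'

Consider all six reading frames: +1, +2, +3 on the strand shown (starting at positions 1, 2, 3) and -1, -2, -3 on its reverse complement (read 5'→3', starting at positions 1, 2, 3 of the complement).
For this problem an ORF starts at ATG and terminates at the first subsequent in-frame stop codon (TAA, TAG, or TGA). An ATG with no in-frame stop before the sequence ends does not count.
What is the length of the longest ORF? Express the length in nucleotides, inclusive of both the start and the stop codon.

Reverse complement (5'→3'): TGCTCGTTCTAGTCCCACATCTAGCCTAACATTTACTTGTTCCCCCGGCCGATGCGCCCGGTGAGCATCTAGTCAAGTC
Frame +1: GAC TTG ACT AGA TGC TCA CCG GGC GCA TCG GCC GGG GGA ACA AGT AAA TGT TAG GCT AGA TGT GGG ACT AGA ACG AGC — no ATG→stop ORF.
Frame +2: ACT TGA CTA GAT GCT CAC CGG GCG CAT CGG CCG GGG GAA CAA GTA AAT GTT AGG CTA GAT GTG GGA CTA GAA CGA GCA — no ATG→stop ORF.
Frame +3: CTT GAC TAG ATG CTC ACC GGG CGC ATC GGC CGG GGG AAC AAG TAA ATG TTA GGC TAG ATG TGG GAC TAG AAC GAG — ATG at 12, stop TAA at 45 → 36 nt; ATG at 48, stop TAG at 57 → 12 nt; ATG at 60, stop TAG at 69 → 12 nt.
Frame -1: TGC TCG TTC TAG TCC CAC ATC TAG CCT AAC ATT TAC TTG TTC CCC CGG CCG ATG CGC CCG GTG AGC ATC TAG TCA AGT — ATG at 52, stop TAG at 70 → 21 nt.
Frame -2: GCT CGT TCT AGT CCC ACA TCT AGC CTA ACA TTT ACT TGT TCC CCC GGC CGA TGC GCC CGG TGA GCA TCT AGT CAA GTC — no ATG→stop ORF.
Frame -3: CTC GTT CTA GTC CCA CAT CTA GCC TAA CAT TTA CTT GTT CCC CCG GCC GAT GCG CCC GGT GAG CAT CTA GTC AAG — no ATG→stop ORF.
Longest: frame +3, positions 12–47, 36 nt = 12 codons = 11 aa. → 36 nucleotides.

36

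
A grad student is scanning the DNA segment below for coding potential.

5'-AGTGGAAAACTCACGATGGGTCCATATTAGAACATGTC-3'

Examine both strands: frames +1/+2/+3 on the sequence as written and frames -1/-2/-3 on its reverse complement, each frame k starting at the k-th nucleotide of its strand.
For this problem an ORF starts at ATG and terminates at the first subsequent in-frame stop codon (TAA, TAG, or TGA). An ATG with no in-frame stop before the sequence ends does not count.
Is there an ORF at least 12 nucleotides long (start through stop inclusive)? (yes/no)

Reverse complement (5'→3'): GACATGTTCTAATATGGACCCATCGTGAGTTTTCCACT
Frame +1: AGT GGA AAA CTC ACG ATG GGT CCA TAT TAG AAC ATG — ATG at 16, stop TAG at 28 → 15 nt.
Frame +2: GTG GAA AAC TCA CGA TGG GTC CAT ATT AGA ACA TGT — no ATG→stop ORF.
Frame +3: TGG AAA ACT CAC GAT GGG TCC ATA TTA GAA CAT GTC — no ATG→stop ORF.
Frame -1: GAC ATG TTC TAA TAT GGA CCC ATC GTG AGT TTT CCA — ATG at 4, stop TAA at 10 → 9 nt.
Frame -2: ACA TGT TCT AAT ATG GAC CCA TCG TGA GTT TTC CAC — ATG at 14, stop TGA at 26 → 15 nt.
Frame -3: CAT GTT CTA ATA TGG ACC CAT CGT GAG TTT TCC ACT — no ATG→stop ORF.
Frame +1 has an ORF of 15 nucleotides (positions 16–30) ≥ 12, so yes.

yes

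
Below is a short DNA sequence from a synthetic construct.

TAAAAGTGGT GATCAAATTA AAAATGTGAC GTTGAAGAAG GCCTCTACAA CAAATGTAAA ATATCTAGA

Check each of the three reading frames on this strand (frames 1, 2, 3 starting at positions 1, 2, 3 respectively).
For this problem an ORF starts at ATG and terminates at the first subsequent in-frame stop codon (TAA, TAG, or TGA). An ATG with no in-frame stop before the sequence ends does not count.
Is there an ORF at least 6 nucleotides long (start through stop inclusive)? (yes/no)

yes

Frame 1: TAA AAG TGG TGA TCA AAT TAA AAA TGT GAC GTT GAA GAA GGC CTC TAC AAC AAA TGT AAA ATA TCT AGA — no ATG→stop ORF.
Frame 2: AAA AGT GGT GAT CAA ATT AAA AAT GTG ACG TTG AAG AAG GCC TCT ACA ACA AAT GTA AAA TAT CTA — no ATG→stop ORF.
Frame 3: AAA GTG GTG ATC AAA TTA AAA ATG TGA CGT TGA AGA AGG CCT CTA CAA CAA ATG TAA AAT ATC TAG — ATG at 24, stop TGA at 27 → 6 nt; ATG at 54, stop TAA at 57 → 6 nt.
Frame 3 has an ORF of 6 nucleotides (positions 24–29) ≥ 6, so yes.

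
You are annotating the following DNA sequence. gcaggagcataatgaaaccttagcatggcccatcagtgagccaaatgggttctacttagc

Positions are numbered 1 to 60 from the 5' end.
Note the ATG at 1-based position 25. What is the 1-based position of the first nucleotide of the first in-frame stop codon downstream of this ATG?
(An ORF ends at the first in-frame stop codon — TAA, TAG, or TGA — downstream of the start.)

Codons from position 25: ATG (25–27), GCC (28–30), CAT (31–33), CAG (34–36), TGA (37–39).
TGA is a stop codon; it begins at position 37.

37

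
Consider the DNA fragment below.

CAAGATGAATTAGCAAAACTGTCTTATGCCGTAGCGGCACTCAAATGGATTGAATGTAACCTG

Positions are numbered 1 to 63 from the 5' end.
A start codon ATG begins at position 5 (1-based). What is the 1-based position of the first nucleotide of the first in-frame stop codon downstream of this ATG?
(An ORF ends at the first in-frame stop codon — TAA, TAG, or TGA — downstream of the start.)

Codons from position 5: ATG (5–7), AAT (8–10), TAG (11–13).
TAG is a stop codon; it begins at position 11.

11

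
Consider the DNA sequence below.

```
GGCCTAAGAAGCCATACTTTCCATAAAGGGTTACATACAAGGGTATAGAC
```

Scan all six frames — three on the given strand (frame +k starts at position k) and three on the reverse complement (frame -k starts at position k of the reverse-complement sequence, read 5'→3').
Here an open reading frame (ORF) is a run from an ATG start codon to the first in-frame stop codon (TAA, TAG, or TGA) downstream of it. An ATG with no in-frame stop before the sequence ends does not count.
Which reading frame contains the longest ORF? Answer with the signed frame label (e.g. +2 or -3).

-3

Reverse complement (5'→3'): GTCTATACCCTTGTATGTAACCCTTTATGGAAAGTATGGCTTCTTAGGCC
Frame +1: GGC CTA AGA AGC CAT ACT TTC CAT AAA GGG TTA CAT ACA AGG GTA TAG — no ATG→stop ORF.
Frame +2: GCC TAA GAA GCC ATA CTT TCC ATA AAG GGT TAC ATA CAA GGG TAT AGA — no ATG→stop ORF.
Frame +3: CCT AAG AAG CCA TAC TTT CCA TAA AGG GTT ACA TAC AAG GGT ATA GAC — no ATG→stop ORF.
Frame -1: GTC TAT ACC CTT GTA TGT AAC CCT TTA TGG AAA GTA TGG CTT CTT AGG — no ATG→stop ORF.
Frame -2: TCT ATA CCC TTG TAT GTA ACC CTT TAT GGA AAG TAT GGC TTC TTA GGC — no ATG→stop ORF.
Frame -3: CTA TAC CCT TGT ATG TAA CCC TTT ATG GAA AGT ATG GCT TCT TAG GCC — ATG at 15, stop TAA at 18 → 6 nt; ATG at 27, stop TAG at 45 → 21 nt; ATG at 36, stop TAG at 45 → 12 nt.
Longest ORF is 21 nt in frame -3 (positions 27–47).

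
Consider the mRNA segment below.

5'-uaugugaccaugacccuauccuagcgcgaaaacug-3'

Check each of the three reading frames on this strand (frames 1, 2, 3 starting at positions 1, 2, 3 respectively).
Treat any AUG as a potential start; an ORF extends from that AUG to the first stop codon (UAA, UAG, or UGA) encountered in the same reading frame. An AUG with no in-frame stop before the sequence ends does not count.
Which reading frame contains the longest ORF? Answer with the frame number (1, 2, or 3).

Frame 1: UAU GUG ACC AUG ACC CUA UCC UAG CGC GAA AAC — AUG at 10, stop UAG at 22 → 15 nt.
Frame 2: AUG UGA CCA UGA CCC UAU CCU AGC GCG AAA ACU — AUG at 2, stop UGA at 5 → 6 nt.
Frame 3: UGU GAC CAU GAC CCU AUC CUA GCG CGA AAA CUG — no AUG→stop ORF.
Longest ORF is 15 nt in frame 1 (positions 10–24).

1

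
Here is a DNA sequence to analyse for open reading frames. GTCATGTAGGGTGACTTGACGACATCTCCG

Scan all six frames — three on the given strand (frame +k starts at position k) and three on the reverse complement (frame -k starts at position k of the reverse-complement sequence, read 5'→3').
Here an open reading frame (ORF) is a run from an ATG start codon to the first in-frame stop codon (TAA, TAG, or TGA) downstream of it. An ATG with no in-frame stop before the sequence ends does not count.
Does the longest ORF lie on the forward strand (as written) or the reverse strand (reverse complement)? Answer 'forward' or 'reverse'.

Reverse complement (5'→3'): CGGAGATGTCGTCAAGTCACCCTACATGAC
Frame +1: GTC ATG TAG GGT GAC TTG ACG ACA TCT CCG — ATG at 4, stop TAG at 7 → 6 nt.
Frame +2: TCA TGT AGG GTG ACT TGA CGA CAT CTC — no ATG→stop ORF.
Frame +3: CAT GTA GGG TGA CTT GAC GAC ATC TCC — no ATG→stop ORF.
Frame -1: CGG AGA TGT CGT CAA GTC ACC CTA CAT GAC — no ATG→stop ORF.
Frame -2: GGA GAT GTC GTC AAG TCA CCC TAC ATG — no ATG→stop ORF.
Frame -3: GAG ATG TCG TCA AGT CAC CCT ACA TGA — ATG at 6, stop TGA at 27 → 24 nt.
Forward-strand max 6 nt; reverse-strand max 24 nt. The reverse strand has the longer ORF.

reverse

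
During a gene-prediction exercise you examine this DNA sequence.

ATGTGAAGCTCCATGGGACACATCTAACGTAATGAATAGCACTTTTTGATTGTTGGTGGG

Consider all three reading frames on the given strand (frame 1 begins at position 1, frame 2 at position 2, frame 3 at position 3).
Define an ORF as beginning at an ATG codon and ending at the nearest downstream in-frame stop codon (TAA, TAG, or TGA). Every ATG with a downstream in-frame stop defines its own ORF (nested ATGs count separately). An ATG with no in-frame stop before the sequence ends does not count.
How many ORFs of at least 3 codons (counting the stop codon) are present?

2

Frame 1: ATG TGA AGC TCC ATG GGA CAC ATC TAA CGT AAT GAA TAG CAC TTT TTG ATT GTT GGT GGG — ATG at 1, stop TGA at 4 → 6 nt; ATG at 13, stop TAA at 25 → 15 nt.
Frame 2: TGT GAA GCT CCA TGG GAC ACA TCT AAC GTA ATG AAT AGC ACT TTT TGA TTG TTG GTG — ATG at 32, stop TGA at 47 → 18 nt.
Frame 3: GTG AAG CTC CAT GGG ACA CAT CTA ACG TAA TGA ATA GCA CTT TTT GAT TGT TGG TGG — no ATG→stop ORF.
ORFs ≥ 3 codons: frame 1 13–27 (5 codons), frame 2 32–49 (6 codons). Count = 2.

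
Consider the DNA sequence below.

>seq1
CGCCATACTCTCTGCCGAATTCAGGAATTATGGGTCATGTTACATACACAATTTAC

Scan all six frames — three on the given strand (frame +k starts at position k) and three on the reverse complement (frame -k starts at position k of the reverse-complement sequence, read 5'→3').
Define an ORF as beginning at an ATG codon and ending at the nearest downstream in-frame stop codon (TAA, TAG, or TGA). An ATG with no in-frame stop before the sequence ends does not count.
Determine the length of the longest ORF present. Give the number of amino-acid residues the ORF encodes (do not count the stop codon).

5

Reverse complement (5'→3'): GTAAATTGTGTATGTAACATGACCCATAATTCCTGAATTCGGCAGAGAGTATGGCG
Frame +1: CGC CAT ACT CTC TGC CGA ATT CAG GAA TTA TGG GTC ATG TTA CAT ACA CAA TTT — no ATG→stop ORF.
Frame +2: GCC ATA CTC TCT GCC GAA TTC AGG AAT TAT GGG TCA TGT TAC ATA CAC AAT TTA — no ATG→stop ORF.
Frame +3: CCA TAC TCT CTG CCG AAT TCA GGA ATT ATG GGT CAT GTT ACA TAC ACA ATT TAC — no ATG→stop ORF.
Frame -1: GTA AAT TGT GTA TGT AAC ATG ACC CAT AAT TCC TGA ATT CGG CAG AGA GTA TGG — ATG at 19, stop TGA at 34 → 18 nt.
Frame -2: TAA ATT GTG TAT GTA ACA TGA CCC ATA ATT CCT GAA TTC GGC AGA GAG TAT GGC — no ATG→stop ORF.
Frame -3: AAA TTG TGT ATG TAA CAT GAC CCA TAA TTC CTG AAT TCG GCA GAG AGT ATG GCG — ATG at 12, stop TAA at 15 → 6 nt.
Longest: frame -1, positions 19–36, 18 nt = 6 codons = 5 aa. → 5 amino acids.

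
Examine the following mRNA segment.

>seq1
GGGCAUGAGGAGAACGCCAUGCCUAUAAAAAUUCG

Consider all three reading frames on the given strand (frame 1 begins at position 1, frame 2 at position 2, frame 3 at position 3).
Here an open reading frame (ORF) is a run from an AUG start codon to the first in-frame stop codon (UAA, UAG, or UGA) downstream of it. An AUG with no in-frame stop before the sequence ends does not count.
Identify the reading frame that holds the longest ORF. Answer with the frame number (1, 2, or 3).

Frame 1: GGG CAU GAG GAG AAC GCC AUG CCU AUA AAA AUU — no AUG→stop ORF.
Frame 2: GGC AUG AGG AGA ACG CCA UGC CUA UAA AAA UUC — AUG at 5, stop UAA at 26 → 24 nt.
Frame 3: GCA UGA GGA GAA CGC CAU GCC UAU AAA AAU UCG — no AUG→stop ORF.
Longest ORF is 24 nt in frame 2 (positions 5–28).

2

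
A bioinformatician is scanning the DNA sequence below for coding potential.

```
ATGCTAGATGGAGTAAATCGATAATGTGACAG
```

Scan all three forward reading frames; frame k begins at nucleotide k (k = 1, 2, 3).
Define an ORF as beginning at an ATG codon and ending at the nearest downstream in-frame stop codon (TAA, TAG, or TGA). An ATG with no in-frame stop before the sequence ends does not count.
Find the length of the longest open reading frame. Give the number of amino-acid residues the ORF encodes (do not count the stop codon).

7

Frame 1: ATG CTA GAT GGA GTA AAT CGA TAA TGT GAC — ATG at 1, stop TAA at 22 → 24 nt.
Frame 2: TGC TAG ATG GAG TAA ATC GAT AAT GTG ACA — ATG at 8, stop TAA at 14 → 9 nt.
Frame 3: GCT AGA TGG AGT AAA TCG ATA ATG TGA CAG — ATG at 24, stop TGA at 27 → 6 nt.
Longest: frame 1, positions 1–24, 24 nt = 8 codons = 7 aa. → 7 amino acids.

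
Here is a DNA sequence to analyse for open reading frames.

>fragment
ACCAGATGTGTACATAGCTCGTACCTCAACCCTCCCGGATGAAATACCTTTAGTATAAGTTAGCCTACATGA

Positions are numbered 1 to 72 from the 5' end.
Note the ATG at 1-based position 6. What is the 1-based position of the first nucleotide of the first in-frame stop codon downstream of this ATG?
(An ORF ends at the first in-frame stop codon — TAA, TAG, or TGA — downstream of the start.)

15

Codons from position 6: ATG (6–8), TGT (9–11), ACA (12–14), TAG (15–17).
TAG is a stop codon; it begins at position 15.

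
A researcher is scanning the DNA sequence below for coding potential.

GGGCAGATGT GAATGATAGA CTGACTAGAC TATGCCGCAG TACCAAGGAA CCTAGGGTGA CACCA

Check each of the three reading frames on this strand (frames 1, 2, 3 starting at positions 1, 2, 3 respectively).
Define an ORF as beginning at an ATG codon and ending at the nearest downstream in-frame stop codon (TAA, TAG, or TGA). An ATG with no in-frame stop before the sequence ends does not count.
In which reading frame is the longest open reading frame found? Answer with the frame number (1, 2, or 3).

2

Frame 1: GGG CAG ATG TGA ATG ATA GAC TGA CTA GAC TAT GCC GCA GTA CCA AGG AAC CTA GGG TGA CAC — ATG at 7, stop TGA at 10 → 6 nt; ATG at 13, stop TGA at 22 → 12 nt.
Frame 2: GGC AGA TGT GAA TGA TAG ACT GAC TAG ACT ATG CCG CAG TAC CAA GGA ACC TAG GGT GAC ACC — ATG at 32, stop TAG at 53 → 24 nt.
Frame 3: GCA GAT GTG AAT GAT AGA CTG ACT AGA CTA TGC CGC AGT ACC AAG GAA CCT AGG GTG ACA CCA — no ATG→stop ORF.
Longest ORF is 24 nt in frame 2 (positions 32–55).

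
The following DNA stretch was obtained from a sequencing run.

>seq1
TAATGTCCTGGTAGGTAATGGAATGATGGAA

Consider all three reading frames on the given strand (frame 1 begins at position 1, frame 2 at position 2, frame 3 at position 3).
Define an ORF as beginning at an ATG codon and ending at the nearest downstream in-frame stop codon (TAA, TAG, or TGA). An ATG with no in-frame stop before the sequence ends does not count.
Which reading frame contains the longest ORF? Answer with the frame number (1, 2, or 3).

3

Frame 1: TAA TGT CCT GGT AGG TAA TGG AAT GAT GGA — no ATG→stop ORF.
Frame 2: AAT GTC CTG GTA GGT AAT GGA ATG ATG GAA — no ATG→stop ORF.
Frame 3: ATG TCC TGG TAG GTA ATG GAA TGA TGG — ATG at 3, stop TAG at 12 → 12 nt; ATG at 18, stop TGA at 24 → 9 nt.
Longest ORF is 12 nt in frame 3 (positions 3–14).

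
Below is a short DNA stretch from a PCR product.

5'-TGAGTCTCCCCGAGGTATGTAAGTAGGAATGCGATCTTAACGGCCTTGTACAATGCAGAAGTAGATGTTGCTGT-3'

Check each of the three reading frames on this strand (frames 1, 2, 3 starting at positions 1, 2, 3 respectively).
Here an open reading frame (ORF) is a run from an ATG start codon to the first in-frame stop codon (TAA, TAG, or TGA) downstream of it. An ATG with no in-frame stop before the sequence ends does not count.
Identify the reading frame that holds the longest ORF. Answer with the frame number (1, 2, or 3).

2

Frame 1: TGA GTC TCC CCG AGG TAT GTA AGT AGG AAT GCG ATC TTA ACG GCC TTG TAC AAT GCA GAA GTA GAT GTT GCT — no ATG→stop ORF.
Frame 2: GAG TCT CCC CGA GGT ATG TAA GTA GGA ATG CGA TCT TAA CGG CCT TGT ACA ATG CAG AAG TAG ATG TTG CTG — ATG at 17, stop TAA at 20 → 6 nt; ATG at 29, stop TAA at 38 → 12 nt; ATG at 53, stop TAG at 62 → 12 nt.
Frame 3: AGT CTC CCC GAG GTA TGT AAG TAG GAA TGC GAT CTT AAC GGC CTT GTA CAA TGC AGA AGT AGA TGT TGC TGT — no ATG→stop ORF.
Longest ORF is 12 nt in frame 2 (positions 29–40).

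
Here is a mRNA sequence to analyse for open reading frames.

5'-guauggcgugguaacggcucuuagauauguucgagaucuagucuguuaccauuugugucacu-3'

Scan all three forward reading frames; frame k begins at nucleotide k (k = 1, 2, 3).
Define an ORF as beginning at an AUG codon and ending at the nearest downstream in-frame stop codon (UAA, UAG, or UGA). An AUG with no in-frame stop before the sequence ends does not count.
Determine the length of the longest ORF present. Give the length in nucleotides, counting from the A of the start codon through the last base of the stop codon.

15

Frame 1: GUA UGG CGU GGU AAC GGC UCU UAG AUA UGU UCG AGA UCU AGU CUG UUA CCA UUU GUG UCA — no AUG→stop ORF.
Frame 2: UAU GGC GUG GUA ACG GCU CUU AGA UAU GUU CGA GAU CUA GUC UGU UAC CAU UUG UGU CAC — no AUG→stop ORF.
Frame 3: AUG GCG UGG UAA CGG CUC UUA GAU AUG UUC GAG AUC UAG UCU GUU ACC AUU UGU GUC ACU — AUG at 3, stop UAA at 12 → 12 nt; AUG at 27, stop UAG at 39 → 15 nt.
Longest: frame 3, positions 27–41, 15 nt = 5 codons = 4 aa. → 15 nucleotides.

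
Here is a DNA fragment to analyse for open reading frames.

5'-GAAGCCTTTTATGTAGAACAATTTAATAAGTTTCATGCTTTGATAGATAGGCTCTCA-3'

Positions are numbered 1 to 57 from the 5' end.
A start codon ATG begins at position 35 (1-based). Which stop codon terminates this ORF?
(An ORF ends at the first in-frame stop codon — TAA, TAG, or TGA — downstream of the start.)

TGA

Codons from position 35: ATG (35–37), CTT (38–40), TGA (41–43).
The first in-frame stop codon is TGA.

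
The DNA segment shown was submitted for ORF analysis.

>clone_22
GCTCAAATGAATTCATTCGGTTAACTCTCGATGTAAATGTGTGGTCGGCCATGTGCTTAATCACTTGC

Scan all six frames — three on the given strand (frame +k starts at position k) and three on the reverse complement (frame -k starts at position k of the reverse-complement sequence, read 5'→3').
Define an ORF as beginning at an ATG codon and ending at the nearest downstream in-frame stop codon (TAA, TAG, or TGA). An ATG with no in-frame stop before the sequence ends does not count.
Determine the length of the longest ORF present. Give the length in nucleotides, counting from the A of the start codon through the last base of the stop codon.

24

Reverse complement (5'→3'): GCAAGTGATTAAGCACATGGCCGACCACACATTTACATCGAGAGTTAACCGAATGAATTCATTTGAGC
Frame +1: GCT CAA ATG AAT TCA TTC GGT TAA CTC TCG ATG TAA ATG TGT GGT CGG CCA TGT GCT TAA TCA CTT — ATG at 7, stop TAA at 22 → 18 nt; ATG at 31, stop TAA at 34 → 6 nt; ATG at 37, stop TAA at 58 → 24 nt.
Frame +2: CTC AAA TGA ATT CAT TCG GTT AAC TCT CGA TGT AAA TGT GTG GTC GGC CAT GTG CTT AAT CAC TTG — no ATG→stop ORF.
Frame +3: TCA AAT GAA TTC ATT CGG TTA ACT CTC GAT GTA AAT GTG TGG TCG GCC ATG TGC TTA ATC ACT TGC — no ATG→stop ORF.
Frame -1: GCA AGT GAT TAA GCA CAT GGC CGA CCA CAC ATT TAC ATC GAG AGT TAA CCG AAT GAA TTC ATT TGA — no ATG→stop ORF.
Frame -2: CAA GTG ATT AAG CAC ATG GCC GAC CAC ACA TTT ACA TCG AGA GTT AAC CGA ATG AAT TCA TTT GAG — no ATG→stop ORF.
Frame -3: AAG TGA TTA AGC ACA TGG CCG ACC ACA CAT TTA CAT CGA GAG TTA ACC GAA TGA ATT CAT TTG AGC — no ATG→stop ORF.
Longest: frame +1, positions 37–60, 24 nt = 8 codons = 7 aa. → 24 nucleotides.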